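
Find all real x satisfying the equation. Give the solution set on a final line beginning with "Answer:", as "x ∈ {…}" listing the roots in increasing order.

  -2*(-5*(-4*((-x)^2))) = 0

Step 1. [-2*(-5*(-4*((-x)^2))) = 0] leading coefficient -2: divide by -2, so div: -5*(-4*((-x)^2)) = 0.
Step 2. [-5*(-4*((-x)^2)) = 0] -5 out front; divide by -5, so div: -4*((-x)^2) = 0.
Step 3. [-4*((-x)^2) = 0] LHS = -4·(…); ÷-4 both sides, so div: (-x)^2 = 0.
Step 4. [(-x)^2 = 0] LHS squared, RHS 0 ≥ 0: apply √ (±), so sqrt: -x = 0.
Step 5. [-x = 0] leading − — multiply by −1. So neg: x = 0.

Answer: x ∈ {0}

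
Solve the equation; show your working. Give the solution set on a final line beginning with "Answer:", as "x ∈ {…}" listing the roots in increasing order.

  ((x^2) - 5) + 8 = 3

Step 1. [((x^2) - 5) + 8 = 3] the outer +8 inverts by subtracting 8 ⇒ sub: (x^2) - 5 = -5.
Step 2. [(x^2) - 5 = -5] the outer -5 inverts by adding 5 ⇒ sub: x^2 = 0.
Step 3. [x^2 = 0] LHS squared, RHS 0 ≥ 0: apply √ (±). So sqrt: x = 0.

Answer: x ∈ {0}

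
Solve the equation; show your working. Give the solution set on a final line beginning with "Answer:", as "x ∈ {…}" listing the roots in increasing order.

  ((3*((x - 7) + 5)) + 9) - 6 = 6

Step 1. [((3*((x - 7) + 5)) + 9) - 6 = 6] add 6: x sits inside (… - 6), so sub: (3*((x - 7) + 5)) + 9 = 12.
Step 2. [(3*((x - 7) + 5)) + 9 = 12] 3 | LHS and 3 | 12: pull 3 out. So factor: ((x - 7) + 5) + 3 = 4.
Step 3. [((x - 7) + 5) + 3 = 4] the outer +3 inverts by subtracting 3. So sub: (x - 7) + 5 = 1.
Step 4. [(x - 7) + 5 = 1] peel the +5: subtract 5 from each side ⇒ sub: x - 7 = -4.
Step 5. [x - 7 = -4] -7 is outermost — add 7 both sides, so sub: x = 3.

Answer: x ∈ {3}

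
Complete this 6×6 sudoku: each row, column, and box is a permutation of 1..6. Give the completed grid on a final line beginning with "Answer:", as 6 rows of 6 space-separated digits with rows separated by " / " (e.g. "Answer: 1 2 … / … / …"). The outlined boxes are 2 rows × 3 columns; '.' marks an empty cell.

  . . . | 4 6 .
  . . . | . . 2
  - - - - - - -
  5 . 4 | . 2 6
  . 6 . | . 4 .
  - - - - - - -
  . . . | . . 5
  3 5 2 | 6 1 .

Step 1. [r1c3∈{1,3,5}] 5 has one home in row 1: r1c3. So r1c3=5.
Step 2. [r4c4∈{1,3,5}] across row 4, 5 lands solely at r4c4 ⇒ r4c4=5.
Step 3. [r1c2∈{1,2,3}] 2 has one home in col 2: r1c2, so r1c2=2.
Step 4. [r1c1∈{1}] r1c1 is down to just 1. So r1c1=1.
Step 5. [r1c6∈{3}] only 3 remains possible at r1c6. So r1c6=3.
Step 6. [r4c3∈{1,3}] row 4 places 3 nowhere but r4c3, so r4c3=3.
Step 7. [r3c2∈{1}] nothing but 1 survives at r3c2 ⇒ r3c2=1.
Step 8. [r5c2∈{4}] r5c2 is down to just 4, so r5c2=4.
Step 9. [r5c1∈{6}] nothing but 6 survives at r5c1. So r5c1=6.
Step 10. [r3c4∈{3}] only 3 remains possible at r3c4. So r3c4=3.
Step 11. [r4c1∈{2}] r4c1 is down to just 2 ⇒ r4c1=2.
Step 12. [r2c2∈{3}] r2c2 is down to just 3. So r2c2=3.
Step 13. [r2c5∈{5}] nothing but 5 survives at r2c5 ⇒ r2c5=5.
Step 14. [r5c4∈{2}] r5c4 is down to just 2. So r5c4=2.
Step 15. [r2c3∈{6}] r2c3's peers cover all but 6 ⇒ r2c3=6.
Step 16. [r4c6∈{1}] r4c6's peers cover all but 1 ⇒ r4c6=1.
Step 17. [r5c3∈{1}] r5c3 is down to just 1. So r5c3=1.
Step 18. [r6c6∈{4}] r6c6 has the single candidate 4. So r6c6=4.
Step 19. [r5c5∈{3}] nothing but 3 survives at r5c5 ⇒ r5c5=3.
Step 20. [r2c4∈{1}] r2c4 is down to just 1, so r2c4=1.
Step 21. [r2c1∈{4}] r2c1 is down to just 4 ⇒ r2c1=4.

Answer: 1 2 5 4 6 3 / 4 3 6 1 5 2 / 5 1 4 3 2 6 / 2 6 3 5 4 1 / 6 4 1 2 3 5 / 3 5 2 6 1 4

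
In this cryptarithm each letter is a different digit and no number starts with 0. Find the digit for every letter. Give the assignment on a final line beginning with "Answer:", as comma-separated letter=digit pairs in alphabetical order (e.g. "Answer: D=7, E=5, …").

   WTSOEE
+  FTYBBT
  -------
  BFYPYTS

Step 1. [B] adding two 6-digit numbers gives at most 6+1 digits, and here it does — B is that final carry and must be 1. So B=1.
Step 2. [col 1: E + T ≡ S (mod 10)] T=7 is one option consistent with column 1 (E + T ≡ S (mod 10), carry-in 0) — take it. So T=7.
Step 3. [col 1: E + T ≡ S (mod 10)] S=2 is one option consistent with column 1 (E + T ≡ S (mod 10), carry-in 0) — take it ⇒ S=2.
Step 4. [col 1: E + T ≡ S (mod 10)] from column 1 (T=7, S=2, carry-in 0, digits 1,2,7 already taken and all letters distinct): E must equal 5, so E=5.
Step 5. [col 3: O + B ≡ Y (mod 10)] Y=4 is one option consistent with column 3 (O + B ≡ Y (mod 10), carry-in 0) — take it ⇒ Y=4.
Step 6. [col 3: O + B ≡ Y (mod 10)] column 3: given B=1, Y=4, carry-in 0, and digits 1,2,4,5,7 already taken and all letters distinct, O+B≡Y (mod 10) forces O=3 ⇒ O=3.
Step 7. [col 4: S + Y ≡ P (mod 10)] in column 4 we have S+Y≡P with carry-in 0; given S=2, Y=4 and digits 1,2,3,4,5,7 already taken and all letters distinct, that pins P to 6. So P=6.
Step 8. [col 6: W + F ≡ F (mod 10)] in column 6 we have W+F≡F with carry-in 1; given nothing yet and digits 1,2,3,4,5,6,7 already taken and all letters distinct, that pins W to 9. So W=9.
Step 9. [col 6: W + F ≡ F (mod 10)] several values work for F in column 6 (W + F ≡ F (mod 10), carry-in 1); try F=8, so F=8.

Answer: B=1, E=5, F=8, O=3, P=6, S=2, T=7, W=9, Y=4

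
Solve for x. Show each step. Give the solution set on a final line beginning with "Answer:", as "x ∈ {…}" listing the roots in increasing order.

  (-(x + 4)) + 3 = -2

Step 1. [(-(x + 4)) + 3 = -2] the outer +3 inverts by subtracting 3. So sub: -(x + 4) = -5.
Step 2. [-(x + 4) = -5] flip signs both sides, so neg: x + 4 = 5.
Step 3. [x + 4 = 5] the outer +4 inverts by subtracting 4 ⇒ sub: x = 1.

Answer: x ∈ {1}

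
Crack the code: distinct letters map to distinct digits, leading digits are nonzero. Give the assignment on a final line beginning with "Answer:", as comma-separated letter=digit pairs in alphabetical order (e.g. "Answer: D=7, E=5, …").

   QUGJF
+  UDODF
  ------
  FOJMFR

Step 1. [col 1: F + F ≡ R (mod 10)] column 1 (F + F ≡ R (mod 10), carry-in 0) doesn't pin F yet; pick F=1 and continue, so F=1.
Step 2. [col 1: F + F ≡ R (mod 10)] column 1: given F=1, carry-in 0, and digits 1 already taken and all letters distinct, F+F≡R (mod 10) forces R=2. So R=2.
Step 3. [col 2: J + D ≡ F (mod 10)] no forcing yet in column 2 (carry-in 0); D=8 is free and consistent — try it, so D=8.
Step 4. [col 2: J + D ≡ F (mod 10)] column 2 reads J+D+carry(0)=F with D=8, F=1; with digits 1,2,8 already taken and all letters distinct, the only value for J is 3, so J=3.
Step 5. [col 3: G + O ≡ M (mod 10)] no forcing yet in column 3 (carry-in 1); O=0 is free and consistent — try it, so O=0.
Step 6. [col 3: G + O ≡ M (mod 10)] M=7 is one option consistent with column 3 (G + O ≡ M (mod 10), carry-in 1) — take it. So M=7.
Step 7. [col 3: G + O ≡ M (mod 10)] in column 3 we have G+O≡M with carry-in 1; given O=0, M=7 and digits 0,1,2,3,7,8 already taken and all letters distinct, that pins G to 6 ⇒ G=6.
Step 8. [col 4: U + D ≡ J (mod 10)] column 4 reads U+D+carry(0)=J with D=8, J=3; with digits 0,1,2,3,6,7,8 already taken and all letters distinct, the only value for U is 5. So U=5.
Step 9. [col 5: Q + U ≡ O (mod 10)] column 5: given U=5, O=0, carry-in 1, and digits 0,1,2,3,5,6,7,8 already taken and all letters distinct, Q+U≡O (mod 10) forces Q=4, so Q=4.

Answer: D=8, F=1, G=6, J=3, M=7, O=0, Q=4, R=2, U=5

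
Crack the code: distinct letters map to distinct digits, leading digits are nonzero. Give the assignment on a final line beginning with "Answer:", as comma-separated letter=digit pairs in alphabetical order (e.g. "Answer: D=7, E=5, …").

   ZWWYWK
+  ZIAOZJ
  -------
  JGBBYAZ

Step 1. [col 1: K + J ≡ Z (mod 10)] no forcing yet in column 1 (carry-in 0); K=6 is free and consistent — try it ⇒ K=6.
Step 2. [col 1: K + J ≡ Z (mod 10)] no forcing yet in column 1 (carry-in 0); Z=7 is free and consistent — try it. So Z=7.
Step 3. [col 1: K + J ≡ Z (mod 10)] column 1: given K=6, Z=7, carry-in 0, and digits 6,7 already taken and all letters distinct, K+J≡Z (mod 10) forces J=1. So J=1.
Step 4. [col 2: W + Z ≡ A (mod 10)] several values work for W in column 2 (W + Z ≡ A (mod 10), carry-in 0); try W=5 ⇒ W=5.
Step 5. [col 2: W + Z ≡ A (mod 10)] from column 2 (W=5, Z=7, carry-in 0, digits 1,5,6,7 already taken and all letters distinct): A must equal 2 ⇒ A=2.
Step 6. [col 3: Y + O ≡ Y (mod 10)] column 3 reads Y+O+carry(1)=Y with nothing yet; with digits 1,2,5,6,7 already taken and all letters distinct, the only value for O is 9, so O=9.
Step 7. [col 3: Y + O ≡ Y (mod 10)] no forcing yet in column 3 (carry-in 1); Y=0 is free and consistent — try it. So Y=0.
Step 8. [col 4: W + A ≡ B (mod 10)] column 4: given W=5, A=2, carry-in 1, and digits 0,1,2,5,6,7,9 already taken and all letters distinct, W+A≡B (mod 10) forces B=8 ⇒ B=8.
Step 9. [col 5: W + I ≡ B (mod 10)] column 5: given W=5, B=8, carry-in 0, and digits 0,1,2,5,6,7,8,9 already taken and all letters distinct, W+I≡B (mod 10) forces I=3 ⇒ I=3.
Step 10. [col 6: Z + Z ≡ G (mod 10)] column 6 reads Z+Z+carry(0)=G with Z=7; with digits 0,1,2,3,5,6,7,8,9 already taken and all letters distinct, the only value for G is 4 ⇒ G=4.

Answer: A=2, B=8, G=4, I=3, J=1, K=6, O=9, W=5, Y=0, Z=7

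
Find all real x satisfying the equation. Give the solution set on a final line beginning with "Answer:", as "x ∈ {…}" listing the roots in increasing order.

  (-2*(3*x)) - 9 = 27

Step 1. [(-2*(3*x)) - 9 = 27] the outer -9 inverts by adding 9 ⇒ sub: -2*(3*x) = 36.
Step 2. [-2*(3*x) = 36] leading coefficient -2: divide by -2 ⇒ div: 3*x = -18.
Step 3. [3*x = -18] 3·(inner) — divide through by 3, so div: x = -6.

Answer: x ∈ {-6}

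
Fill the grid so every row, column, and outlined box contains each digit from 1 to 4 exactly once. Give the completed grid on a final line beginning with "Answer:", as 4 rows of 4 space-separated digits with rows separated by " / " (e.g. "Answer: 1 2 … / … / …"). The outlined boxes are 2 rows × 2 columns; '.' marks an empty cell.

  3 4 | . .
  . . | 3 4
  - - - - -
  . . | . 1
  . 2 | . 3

Step 1. [r3c3∈{2,4}] row 3 places 2 nowhere but r3c3. So r3c3=2.
Step 2. [r4c1∈{1,4}] 1 has one home in row 4: r4c1, so r4c1=1.
Step 3. [r4c3∈{4}] nothing but 4 survives at r4c3. So r4c3=4.
Step 4. [r2c1∈{2}] r2c1 has the single candidate 2, so r2c1=2.
Step 5. [r1c3∈{1}] r1c3's peers cover all but 1 ⇒ r1c3=1.
Step 6. [r1c4∈{2}] r1c4's peers cover all but 2. So r1c4=2.
Step 7. [r2c2∈{1}] only 1 remains possible at r2c2. So r2c2=1.
Step 8. [r3c2∈{3}] r3c2's peers cover all but 3 ⇒ r3c2=3.
Step 9. [r3c1∈{4}] r3c1's peers cover all but 4. So r3c1=4.

Answer: 3 4 1 2 / 2 1 3 4 / 4 3 2 1 / 1 2 4 3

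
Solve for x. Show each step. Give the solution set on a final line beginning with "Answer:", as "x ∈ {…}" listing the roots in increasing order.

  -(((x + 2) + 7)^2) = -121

Step 1. [-(((x + 2) + 7)^2) = -121] LHS negated; negate both sides. So neg: ((x + 2) + 7)^2 = 121.
Step 2. [((x + 2) + 7)^2 = 121] LHS squared, RHS 121 ≥ 0: apply √ (±). So sqrt: (x + 2) + 7 = 11 or -11.
Step 3. [(x + 2) + 7 = 11 or -11] subtract 7: x sits inside (… + 7). So sub: x + 2 = 4 or -18.
Step 4. [x + 2 = 4 or -18] +2 is outermost — subtract 2 both sides. So sub: x = 2 or -20.

Answer: x ∈ {-20, 2}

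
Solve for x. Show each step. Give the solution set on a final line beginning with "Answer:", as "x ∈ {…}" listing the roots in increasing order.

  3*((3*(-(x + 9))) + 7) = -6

Step 1. [3*((3*(-(x + 9))) + 7) = -6] leading coefficient 3: divide by 3, so div: (3*(-(x + 9))) + 7 = -2.
Step 2. [(3*(-(x + 9))) + 7 = -2] subtract 7: x sits inside (… + 7), so sub: 3*(-(x + 9)) = -9.
Step 3. [3*(-(x + 9)) = -9] 3 out front; divide by 3, so div: -(x + 9) = -3.
Step 4. [-(x + 9) = -3] LHS negated; negate both sides ⇒ neg: x + 9 = 3.
Step 5. [x + 9 = 3] +9 is outermost — subtract 9 both sides, so sub: x = -6.

Answer: x ∈ {-6}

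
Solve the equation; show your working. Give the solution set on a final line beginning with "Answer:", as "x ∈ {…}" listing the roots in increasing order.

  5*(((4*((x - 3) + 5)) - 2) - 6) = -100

Step 1. [5*(((4*((x - 3) + 5)) - 2) - 6) = -100] LHS = 5·(…); ÷5 both sides, so div: ((4*((x - 3) + 5)) - 2) - 6 = -20.
Step 2. [((4*((x - 3) + 5)) - 2) - 6 = -20] 6 comes off first (add 6) ⇒ sub: (4*((x - 3) + 5)) - 2 = -14.
Step 3. [(4*((x - 3) + 5)) - 2 = -14] 2 comes off first (add 2), so sub: 4*((x - 3) + 5) = -12.
Step 4. [4*((x - 3) + 5) = -12] leading coefficient 4: divide by 4. So div: (x - 3) + 5 = -3.
Step 5. [(x - 3) + 5 = -3] the outer +5 inverts by subtracting 5 ⇒ sub: x - 3 = -8.
Step 6. [x - 3 = -8] -3 is outermost — add 3 both sides, so sub: x = -5.

Answer: x ∈ {-5}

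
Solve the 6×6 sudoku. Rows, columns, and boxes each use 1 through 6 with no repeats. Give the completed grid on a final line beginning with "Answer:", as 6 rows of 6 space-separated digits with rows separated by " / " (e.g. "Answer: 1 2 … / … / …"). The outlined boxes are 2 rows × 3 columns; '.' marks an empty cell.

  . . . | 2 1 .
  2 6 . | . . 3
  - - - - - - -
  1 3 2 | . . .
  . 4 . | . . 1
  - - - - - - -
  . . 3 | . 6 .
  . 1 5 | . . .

Step 1. [r5c1∈{4}] r5c1's peers cover all but 4 ⇒ r5c1=4.
Step 2. [r4c1∈{5,6}] across box 3, 5 lands solely at r4c1. So r4c1=5.
Step 3. [r1c6∈{4,5,6}] across row 1, 6 lands solely at r1c6 ⇒ r1c6=6.
Step 4. [r3c4∈{4,5,6}] r3c4 is the only open cell in row 3 admitting 6 ⇒ r3c4=6.
Step 5. [r4c5∈{2,3}] across row 4, 2 lands solely at r4c5. So r4c5=2.
Step 6. [r6c5∈{3,4}] across col 5, 3 lands solely at r6c5 ⇒ r6c5=3.
Step 7. [r6c4∈{4}] r6c4 is down to just 4 ⇒ r6c4=4.
Step 8. [r2c5∈{4,5}] across box 2, 4 lands solely at r2c5 ⇒ r2c5=4.
Step 9. [r3c5∈{5}] r3c5 is down to just 5, so r3c5=5.
Step 10. [r5c6∈{2,5}] 5 has one home in col 6: r5c6, so r5c6=5.
Step 11. [r6c1∈{6}] only 6 remains possible at r6c1, so r6c1=6.
Step 12. [r4c3∈{6}] only 6 remains possible at r4c3 ⇒ r4c3=6.
Step 13. [r5c4∈{1}] r5c4's peers cover all but 1. So r5c4=1.
Step 14. [r2c3∈{1}] nothing but 1 survives at r2c3, so r2c3=1.
Step 15. [r5c2∈{2}] r5c2's peers cover all but 2, so r5c2=2.
Step 16. [r1c3∈{4}] nothing but 4 survives at r1c3, so r1c3=4.
Step 17. [r6c6∈{2}] r6c6 is down to just 2, so r6c6=2.
Step 18. [r1c1∈{3}] r1c1's peers cover all but 3. So r1c1=3.
Step 19. [r2c4∈{5}] r2c4's peers cover all but 5 ⇒ r2c4=5.
Step 20. [r3c6∈{4}] r3c6's peers cover all but 4, so r3c6=4.
Step 21. [r1c2∈{5}] nothing but 5 survives at r1c2, so r1c2=5.
Step 22. [r4c4∈{3}] r4c4's peers cover all but 3, so r4c4=3.

Answer: 3 5 4 2 1 6 / 2 6 1 5 4 3 / 1 3 2 6 5 4 / 5 4 6 3 2 1 / 4 2 3 1 6 5 / 6 1 5 4 3 2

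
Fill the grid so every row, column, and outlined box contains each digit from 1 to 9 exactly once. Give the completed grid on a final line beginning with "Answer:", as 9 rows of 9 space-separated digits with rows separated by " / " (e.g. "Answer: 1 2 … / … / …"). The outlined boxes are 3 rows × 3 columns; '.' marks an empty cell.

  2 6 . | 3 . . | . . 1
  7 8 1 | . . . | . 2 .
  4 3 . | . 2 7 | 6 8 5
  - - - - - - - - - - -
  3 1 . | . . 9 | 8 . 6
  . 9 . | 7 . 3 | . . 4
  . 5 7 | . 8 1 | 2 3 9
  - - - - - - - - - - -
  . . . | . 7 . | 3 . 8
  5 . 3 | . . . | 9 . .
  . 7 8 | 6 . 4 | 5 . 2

Step 1. [r9c8∈{1}] nothing but 1 survives at r9c8, so r9c8=1.
Step 2. [r4c4∈{2,4,5}] in box 5, 2 fits only at r4c4, so r4c4=2.
Step 3. [r1c8∈{4,7,9}] r1c8 is the only open cell in col 8 admitting 9. So r1c8=9.
Step 4. [r5c5∈{5,6}] box 5 places 6 nowhere but r5c5 ⇒ r5c5=6.
Step 5. [r7c3∈{2,4,6,9}] 6 has one home in col 3: r7c3, so r7c3=6.
Step 6. [r4c5∈{4,5}] r4c5 is the only open cell in box 5 admitting 5, so r4c5=5.
Step 7. [r3c4∈{1,9}] r3c4 is the only open cell in row 3 admitting 1. So r3c4=1.
Step 8. [r1c5∈{4}] nothing but 4 survives at r1c5, so r1c5=4.
Step 9. [r8c8∈{4,6,7}] row 8 places 6 nowhere but r8c8 ⇒ r8c8=6.
Step 10. [r8c2∈{2,4}] across row 8, 4 lands solely at r8c2 ⇒ r8c2=4.
Step 11. [r8c6∈{2,8}] row 8 places 2 nowhere but r8c6. So r8c6=2.
Step 12. [r7c6∈{5}] r7c6 is down to just 5, so r7c6=5.
Step 13. [r7c4∈{9}] only 9 remains possible at r7c4 ⇒ r7c4=9.
Step 14. [r9c5∈{3}] r9c5 is down to just 3. So r9c5=3.
Step 15. [r4c8∈{7}] nothing but 7 survives at r4c8. So r4c8=7.
Step 16. [r2c4∈{5}] only 5 remains possible at r2c4, so r2c4=5.
Step 17. [r5c7∈{1}] r5c7's peers cover all but 1, so r5c7=1.
Step 18. [r5c3∈{2}] r5c3 has the single candidate 2, so r5c3=2.
Step 19. [r5c1∈{8}] nothing but 8 survives at r5c1 ⇒ r5c1=8.
Step 20. [r3c3∈{9}] nothing but 9 survives at r3c3, so r3c3=9.
Step 21. [r1c3∈{5}] r1c3 has the single candidate 5. So r1c3=5.
Step 22. [r8c9∈{7}] r8c9 is down to just 7. So r8c9=7.
Step 23. [r1c7∈{7}] nothing but 7 survives at r1c7. So r1c7=7.
Step 24. [r9c1∈{9}] nothing but 9 survives at r9c1. So r9c1=9.
Step 25. [r2c6∈{6}] r2c6 has the single candidate 6 ⇒ r2c6=6.
Step 26. [r6c4∈{4}] nothing but 4 survives at r6c4, so r6c4=4.
Step 27. [r4c3∈{4}] r4c3's peers cover all but 4 ⇒ r4c3=4.
Step 28. [r8c5∈{1}] r8c5 has the single candidate 1, so r8c5=1.
Step 29. [r7c2∈{2}] r7c2 is down to just 2, so r7c2=2.
Step 30. [r2c5∈{9}] only 9 remains possible at r2c5. So r2c5=9.
Step 31. [r7c8∈{4}] r7c8 has the single candidate 4 ⇒ r7c8=4.
Step 32. [r6c1∈{6}] r6c1 is down to just 6 ⇒ r6c1=6.
Step 33. [r8c4∈{8}] nothing but 8 survives at r8c4. So r8c4=8.
Step 34. [r2c9∈{3}] only 3 remains possible at r2c9. So r2c9=3.
Step 35. [r7c1∈{1}] r7c1 has the single candidate 1. So r7c1=1.
Step 36. [r2c7∈{4}] nothing but 4 survives at r2c7 ⇒ r2c7=4.
Step 37. [r1c6∈{8}] nothing but 8 survives at r1c6. So r1c6=8.
Step 38. [r5c8∈{5}] r5c8's peers cover all but 5 ⇒ r5c8=5.

Answer: 2 6 5 3 4 8 7 9 1 / 7 8 1 5 9 6 4 2 3 / 4 3 9 1 2 7 6 8 5 / 3 1 4 2 5 9 8 7 6 / 8 9 2 7 6 3 1 5 4 / 6 5 7 4 8 1 2 3 9 / 1 2 6 9 7 5 3 4 8 / 5 4 3 8 1 2 9 6 7 / 9 7 8 6 3 4 5 1 2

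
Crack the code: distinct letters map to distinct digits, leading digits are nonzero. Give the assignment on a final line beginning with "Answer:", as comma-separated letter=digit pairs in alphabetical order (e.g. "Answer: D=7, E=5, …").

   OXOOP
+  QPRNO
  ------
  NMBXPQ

Step 1. [col 1: P + O ≡ Q (mod 10)] P=4 is one option consistent with column 1 (P + O ≡ Q (mod 10), carry-in 0) — take it ⇒ P=4.
Step 2. [col 1: P + O ≡ Q (mod 10)] O=3 is one option consistent with column 1 (P + O ≡ Q (mod 10), carry-in 0) — take it, so O=3.
Step 3. [col 1: P + O ≡ Q (mod 10)] column 1 reads P+O+carry(0)=Q with P=4, O=3; with digits 3,4 already taken and all letters distinct, the only value for Q is 7. So Q=7.
Step 4. [col 2: O + N ≡ P (mod 10)] column 2: given O=3, P=4, carry-in 0, and digits 3,4,7 already taken and all letters distinct, O+N≡P (mod 10) forces N=1. So N=1.
Step 5. [col 3: O + R ≡ X (mod 10)] no forcing yet in column 3 (carry-in 0); R=2 is free and consistent — try it. So R=2.
Step 6. [col 3: O + R ≡ X (mod 10)] in column 3 we have O+R≡X with carry-in 0; given O=3, R=2 and digits 1,2,3,4,7 already taken and all letters distinct, that pins X to 5. So X=5.
Step 7. [col 4: X + P ≡ B (mod 10)] column 4: given X=5, P=4, carry-in 0, and digits 1,2,3,4,5,7 already taken and all letters distinct, X+P≡B (mod 10) forces B=9, so B=9.
Step 8. [col 5: O + Q ≡ M (mod 10)] from column 5 (O=3, Q=7, carry-in 0, digits 1,2,3,4,5,7,9 already taken and all letters distinct): M must equal 0, so M=0.

Answer: B=9, M=0, N=1, O=3, P=4, Q=7, R=2, X=5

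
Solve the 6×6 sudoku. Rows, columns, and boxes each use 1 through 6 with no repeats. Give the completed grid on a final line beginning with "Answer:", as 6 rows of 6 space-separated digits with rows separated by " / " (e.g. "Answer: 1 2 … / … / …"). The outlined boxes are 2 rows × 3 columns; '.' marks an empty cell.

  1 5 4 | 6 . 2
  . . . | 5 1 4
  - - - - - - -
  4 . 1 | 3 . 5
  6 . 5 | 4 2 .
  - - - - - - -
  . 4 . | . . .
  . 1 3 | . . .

Step 1. [r5c3∈{2,6}] box 5 places 6 nowhere but r5c3. So r5c3=6.
Step 2. [r2c2∈{2,3,6}] r2c2 is the only open cell in row 2 admitting 6. So r2c2=6.
Step 3. [r5c6∈{1,3}] col 6 places 3 nowhere but r5c6. So r5c6=3.
Step 4. [r6c4∈{2}] r6c4 is down to just 2 ⇒ r6c4=2.
Step 5. [r5c5∈{5}] nothing but 5 survives at r5c5 ⇒ r5c5=5.
Step 6. [r5c1∈{2}] r5c1 has the single candidate 2, so r5c1=2.
Step 7. [r3c5∈{6}] r3c5's peers cover all but 6. So r3c5=6.
Step 8. [r4c6∈{1}] only 1 remains possible at r4c6, so r4c6=1.
Step 9. [r1c5∈{3}] r1c5 is down to just 3. So r1c5=3.
Step 10. [r5c4∈{1}] r5c4 has the single candidate 1, so r5c4=1.
Step 11. [r2c1∈{3}] nothing but 3 survives at r2c1, so r2c1=3.
Step 12. [r6c5∈{4}] nothing but 4 survives at r6c5, so r6c5=4.
Step 13. [r2c3∈{2}] r2c3 is down to just 2 ⇒ r2c3=2.
Step 14. [r4c2∈{3}] r4c2 has the single candidate 3. So r4c2=3.
Step 15. [r3c2∈{2}] nothing but 2 survives at r3c2. So r3c2=2.
Step 16. [r6c6∈{6}] r6c6 has the single candidate 6 ⇒ r6c6=6.
Step 17. [r6c1∈{5}] r6c1's peers cover all but 5. So r6c1=5.

Answer: 1 5 4 6 3 2 / 3 6 2 5 1 4 / 4 2 1 3 6 5 / 6 3 5 4 2 1 / 2 4 6 1 5 3 / 5 1 3 2 4 6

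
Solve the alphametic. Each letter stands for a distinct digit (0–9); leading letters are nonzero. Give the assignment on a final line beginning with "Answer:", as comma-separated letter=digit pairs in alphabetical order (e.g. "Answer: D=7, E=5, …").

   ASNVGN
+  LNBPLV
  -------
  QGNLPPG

Step 1. [col 1: N + V ≡ G (mod 10)] G=4 is one option consistent with column 1 (N + V ≡ G (mod 10), carry-in 0) — take it, so G=4.
Step 2. [Q] adding two 6-digit numbers gives at most 6+1 digits, and here it does — Q is that final carry and must be 1 ⇒ Q=1.
Step 3. [col 1: N + V ≡ G (mod 10)] no forcing yet in column 1 (carry-in 0); V=9 is free and consistent — try it. So V=9.
Step 4. [col 1: N + V ≡ G (mod 10)] from column 1 (V=9, G=4, carry-in 0, digits 1,4,9 already taken and all letters distinct): N must equal 5, so N=5.
Step 5. [col 2: G + L ≡ P (mod 10)] column 2 (G + L ≡ P (mod 10), carry-in 1) doesn't pin L yet; pick L=8 and continue. So L=8.
Step 6. [col 2: G + L ≡ P (mod 10)] in column 2 we have G+L≡P with carry-in 1; given G=4, L=8 and digits 1,4,5,8,9 already taken and all letters distinct, that pins P to 3 ⇒ P=3.
Step 7. [col 4: N + B ≡ L (mod 10)] column 4: given N=5, L=8, carry-in 1, and digits 1,3,4,5,8,9 already taken and all letters distinct, N+B≡L (mod 10) forces B=2, so B=2.
Step 8. [col 5: S + N ≡ N (mod 10)] in column 5 we have S+N≡N with carry-in 0; given N=5 and digits 1,2,3,4,5,8,9 already taken and all letters distinct, that pins S to 0. So S=0.
Step 9. [col 6: A + L ≡ G (mod 10)] column 6: given L=8, G=4, carry-in 0, and digits 0,1,2,3,4,5,8,9 already taken and all letters distinct, A+L≡G (mod 10) forces A=6. So A=6.

Answer: A=6, B=2, G=4, L=8, N=5, P=3, Q=1, S=0, V=9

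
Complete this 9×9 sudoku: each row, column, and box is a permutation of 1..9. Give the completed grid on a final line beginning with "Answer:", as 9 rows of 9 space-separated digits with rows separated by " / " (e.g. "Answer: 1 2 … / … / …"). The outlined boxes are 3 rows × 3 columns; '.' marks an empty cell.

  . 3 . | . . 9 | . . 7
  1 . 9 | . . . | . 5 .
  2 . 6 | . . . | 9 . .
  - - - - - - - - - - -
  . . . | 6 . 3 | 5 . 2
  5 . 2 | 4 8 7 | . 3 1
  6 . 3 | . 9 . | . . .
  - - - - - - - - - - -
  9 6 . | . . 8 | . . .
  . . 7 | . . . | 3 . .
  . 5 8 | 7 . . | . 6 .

Step 1. [r8c1∈{4}] r8c1 is down to just 4 ⇒ r8c1=4.
Step 2. [r4c5∈{1}] r4c5 has the single candidate 1 ⇒ r4c5=1.
Step 3. [r2c9∈{3,4,6,8}] col 9 places 6 nowhere but r2c9, so r2c9=6.
Step 4. [r1c1∈{8}] r1c1 has the single candidate 8, so r1c1=8.
Step 5. [r8c4∈{1,2,5,9}] 9 has one home in col 4: r8c4. So r8c4=9.
Step 6. [r4c3∈{4}] only 4 remains possible at r4c3, so r4c3=4.
Step 7. [r1c5∈{2,4,5,6}] r1c5 is the only open cell in row 1 admitting 6. So r1c5=6.
Step 8. [r8c2∈{1,2}] r8c2 is the only open cell in col 2 admitting 2. So r8c2=2.
Step 9. [r8c5∈{5}] r8c5's peers cover all but 5. So r8c5=5.
Step 10. [r3c9∈{3,4,8}] 3 has one home in col 9: r3c9. So r3c9=3.
Step 11. [r4c1∈{7}] r4c1 is down to just 7. So r4c1=7.
Step 12. [r7c3∈{1}] r7c3's peers cover all but 1. So r7c3=1.
Step 13. [r8c9∈{8}] r8c9 is down to just 8. So r8c9=8.
Step 14. [r6c9∈{4}] r6c9's peers cover all but 4. So r6c9=4.
Step 15. [r8c8∈{1}] r8c8's peers cover all but 1. So r8c8=1.
Step 16. [r1c7∈{1,2,4}] across col 7, 1 lands solely at r1c7. So r1c7=1.
Step 17. [r1c8∈{2,4}] across row 1, 4 lands solely at r1c8 ⇒ r1c8=4.
Step 18. [r1c4∈{2,5}] r1c4 is the only open cell in row 1 admitting 2, so r1c4=2.
Step 19. [r2c6∈{4}] r2c6 is down to just 4 ⇒ r2c6=4.
Step 20. [r7c8∈{2,7}] r7c8 is the only open cell in col 8 admitting 2. So r7c8=2.
Step 21. [r3c8∈{8}] only 8 remains possible at r3c8, so r3c8=8.
Step 22. [r7c4∈{3}] only 3 remains possible at r7c4, so r7c4=3.
Step 23. [r9c6∈{1,2}] row 9 places 1 nowhere but r9c6, so r9c6=1.
Step 24. [r9c7∈{4}] nothing but 4 survives at r9c7 ⇒ r9c7=4.
Step 25. [r4c2∈{8,9}] row 4 places 8 nowhere but r4c2 ⇒ r4c2=8.
Step 26. [r3c5∈{7}] only 7 remains possible at r3c5, so r3c5=7.
Step 27. [r6c4∈{5}] only 5 remains possible at r6c4, so r6c4=5.
Step 28. [r6c8∈{7}] nothing but 7 survives at r6c8, so r6c8=7.
Step 29. [r2c7∈{2}] nothing but 2 survives at r2c7, so r2c7=2.
Step 30. [r2c2∈{7}] only 7 remains possible at r2c2. So r2c2=7.
Step 31. [r2c5∈{3}] r2c5 is down to just 3 ⇒ r2c5=3.
Step 32. [r1c3∈{5}] r1c3 has the single candidate 5, so r1c3=5.
Step 33. [r9c9∈{9}] only 9 remains possible at r9c9, so r9c9=9.
Step 34. [r3c2∈{4}] nothing but 4 survives at r3c2. So r3c2=4.
Step 35. [r4c8∈{9}] r4c8 is down to just 9. So r4c8=9.
Step 36. [r9c1∈{3}] r9c1 has the single candidate 3. So r9c1=3.
Step 37. [r2c4∈{8}] r2c4 has the single candidate 8, so r2c4=8.
Step 38. [r8c6∈{6}] only 6 remains possible at r8c6, so r8c6=6.
Step 39. [r5c2∈{9}] only 9 remains possible at r5c2 ⇒ r5c2=9.
Step 40. [r9c5∈{2}] r9c5 is down to just 2, so r9c5=2.
Step 41. [r6c6∈{2}] r6c6 has the single candidate 2 ⇒ r6c6=2.
Step 42. [r3c6∈{5}] only 5 remains possible at r3c6. So r3c6=5.
Step 43. [r7c9∈{5}] only 5 remains possible at r7c9 ⇒ r7c9=5.
Step 44. [r6c7∈{8}] r6c7 has the single candidate 8 ⇒ r6c7=8.
Step 45. [r7c5∈{4}] only 4 remains possible at r7c5 ⇒ r7c5=4.
Step 46. [r3c4∈{1}] r3c4's peers cover all but 1. So r3c4=1.
Step 47. [r6c2∈{1}] nothing but 1 survives at r6c2 ⇒ r6c2=1.
Step 48. [r7c7∈{7}] r7c7's peers cover all but 7, so r7c7=7.
Step 49. [r5c7∈{6}] r5c7 is down to just 6. So r5c7=6.

Answer: 8 3 5 2 6 9 1 4 7 / 1 7 9 8 3 4 2 5 6 / 2 4 6 1 7 5 9 8 3 / 7 8 4 6 1 3 5 9 2 / 5 9 2 4 8 7 6 3 1 / 6 1 3 5 9 2 8 7 4 / 9 6 1 3 4 8 7 2 5 / 4 2 7 9 5 6 3 1 8 / 3 5 8 7 2 1 4 6 9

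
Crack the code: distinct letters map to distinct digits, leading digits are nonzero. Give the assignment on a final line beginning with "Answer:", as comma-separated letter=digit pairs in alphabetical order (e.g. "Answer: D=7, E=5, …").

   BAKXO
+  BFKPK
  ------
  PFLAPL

Step 1. [col 1: O + K ≡ L (mod 10)] no forcing yet in column 1 (carry-in 0); K=6 is free and consistent — try it, so K=6.
Step 2. [P] the sum has 6 digits but both addends have 5; that extra leading digit P is the final carry, namely 1 ⇒ P=1.
Step 3. [col 1: O + K ≡ L (mod 10)] no forcing yet in column 1 (carry-in 0); O=8 is free and consistent — try it, so O=8.
Step 4. [col 1: O + K ≡ L (mod 10)] column 1 reads O+K+carry(0)=L with O=8, K=6; with digits 1,6,8 already taken and all letters distinct, the only value for L is 4, so L=4.
Step 5. [col 2: X + P ≡ P (mod 10)] column 2: given P=1, carry-in 1, and digits 1,4,6,8 already taken and all letters distinct, X+P≡P (mod 10) forces X=9 ⇒ X=9.
Step 6. [col 3: K + K ≡ A (mod 10)] in column 3 we have K+K≡A with carry-in 1; given K=6 and digits 1,4,6,8,9 already taken and all letters distinct, that pins A to 3 ⇒ A=3.
Step 7. [col 4: A + F ≡ L (mod 10)] in column 4 we have A+F≡L with carry-in 1; given A=3, L=4 and digits 1,3,4,6,8,9 already taken and all letters distinct, that pins F to 0, so F=0.
Step 8. [col 5: B + B ≡ F (mod 10)] column 5: given F=0, carry-in 0, and digits 0,1,3,4,6,8,9 already taken and all letters distinct, B+B≡F (mod 10) forces B=5 ⇒ B=5.

Answer: A=3, B=5, F=0, K=6, L=4, O=8, P=1, X=9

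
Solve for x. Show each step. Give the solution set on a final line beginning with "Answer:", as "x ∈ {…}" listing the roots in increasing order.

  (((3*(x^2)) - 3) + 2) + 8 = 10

Step 1. [(((3*(x^2)) - 3) + 2) + 8 = 10] peel the +8: subtract 8 from each side, so sub: ((3*(x^2)) - 3) + 2 = 2.
Step 2. [((3*(x^2)) - 3) + 2 = 2] +2 is outermost — subtract 2 both sides ⇒ sub: (3*(x^2)) - 3 = 0.
Step 3. [(3*(x^2)) - 3 = 0] common factor 3 (LHS and 0) — divide through, so factor: (x^2) - 1 = 0.
Step 4. [(x^2) - 1 = 0] 1 comes off first (add 1). So sub: x^2 = 1.
Step 5. [x^2 = 1] √ both sides: 1 ≥ 0 gives two branches. So sqrt: x = 1 or -1.

Answer: x ∈ {-1, 1}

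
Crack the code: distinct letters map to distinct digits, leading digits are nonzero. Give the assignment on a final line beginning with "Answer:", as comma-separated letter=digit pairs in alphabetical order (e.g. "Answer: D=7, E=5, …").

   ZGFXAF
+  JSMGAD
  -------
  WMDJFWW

Step 1. [col 1: F + D ≡ W (mod 10)] no forcing yet in column 1 (carry-in 0); D=9 is free and consistent — try it, so D=9.
Step 2. [col 1: F + D ≡ W (mod 10)] F=2 is one option consistent with column 1 (F + D ≡ W (mod 10), carry-in 0) — take it, so F=2.
Step 3. [col 1: F + D ≡ W (mod 10)] in column 1 we have F+D≡W with carry-in 0; given F=2, D=9 and digits 2,9 already taken and all letters distinct, that pins W to 1. So W=1.
Step 4. [col 2: A + A ≡ W (mod 10)] A=0 is one option consistent with column 2 (A + A ≡ W (mod 10), carry-in 1) — take it. So A=0.
Step 5. [col 3: X + G ≡ F (mod 10)] column 3 (X + G ≡ F (mod 10), carry-in 0) doesn't pin G yet; pick G=4 and continue. So G=4.
Step 6. [col 3: X + G ≡ F (mod 10)] column 3: given G=4, F=2, carry-in 0, and digits 0,1,2,4,9 already taken and all letters distinct, X+G≡F (mod 10) forces X=8 ⇒ X=8.
Step 7. [col 4: F + M ≡ J (mod 10)] column 4: given F=2, carry-in 1, and digits 0,1,2,4,8,9 already taken and all letters distinct, F+M≡J (mod 10) forces M=3, so M=3.
Step 8. [col 4: F + M ≡ J (mod 10)] column 4 reads F+M+carry(1)=J with F=2, M=3; with digits 0,1,2,3,4,8,9 already taken and all letters distinct, the only value for J is 6. So J=6.
Step 9. [col 5: G + S ≡ D (mod 10)] column 5: given G=4, D=9, carry-in 0, and digits 0,1,2,3,4,6,8,9 already taken and all letters distinct, G+S≡D (mod 10) forces S=5. So S=5.
Step 10. [col 6: Z + J ≡ M (mod 10)] column 6: given J=6, M=3, carry-in 0, and digits 0,1,2,3,4,5,6,8,9 already taken and all letters distinct, Z+J≡M (mod 10) forces Z=7, so Z=7.

Answer: A=0, D=9, F=2, G=4, J=6, M=3, S=5, W=1, X=8, Z=7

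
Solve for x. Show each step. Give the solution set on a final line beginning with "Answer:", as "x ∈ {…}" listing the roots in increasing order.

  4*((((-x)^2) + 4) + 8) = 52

Step 1. [4*((((-x)^2) + 4) + 8) = 52] LHS = 4·(…); ÷4 both sides ⇒ div: (((-x)^2) + 4) + 8 = 13.
Step 2. [(((-x)^2) + 4) + 8 = 13] peel the +8: subtract 8 from each side, so sub: ((-x)^2) + 4 = 5.
Step 3. [((-x)^2) + 4 = 5] subtract 4: x sits inside (… + 4) ⇒ sub: (-x)^2 = 1.
Step 4. [(-x)^2 = 1] LHS squared, RHS 1 ≥ 0: apply √ (±). So sqrt: -x = 1 or -1.
Step 5. [-x = 1 or -1] flip signs both sides ⇒ neg: x = -1 or 1.

Answer: x ∈ {-1, 1}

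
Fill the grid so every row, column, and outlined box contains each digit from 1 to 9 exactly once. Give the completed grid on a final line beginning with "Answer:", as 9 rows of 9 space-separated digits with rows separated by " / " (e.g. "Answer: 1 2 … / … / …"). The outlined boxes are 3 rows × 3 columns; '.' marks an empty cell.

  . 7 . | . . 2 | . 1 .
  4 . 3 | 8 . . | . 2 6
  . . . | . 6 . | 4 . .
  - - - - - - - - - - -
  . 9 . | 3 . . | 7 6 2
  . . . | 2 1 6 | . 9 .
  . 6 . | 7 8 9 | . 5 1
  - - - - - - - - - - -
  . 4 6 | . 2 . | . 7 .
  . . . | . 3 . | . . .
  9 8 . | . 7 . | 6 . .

Step 1. [r8c7∈{1,2,5,8,9}] across col 7, 2 lands solely at r8c7 ⇒ r8c7=2.
Step 2. [r7c7∈{1,3,5,8,9}] col 7 places 1 nowhere but r7c7 ⇒ r7c7=1.
Step 3. [r3c9∈{3,5,7,8,9}] in col 9, 7 fits only at r3c9 ⇒ r3c9=7.
Step 4. [r5c2∈{3,5}] across col 2, 3 lands solely at r5c2. So r5c2=3.
Step 5. [r5c7∈{8}] nothing but 8 survives at r5c7. So r5c7=8.
Step 6. [r3c2∈{1,2,5}] in col 2, 2 fits only at r3c2, so r3c2=2.
Step 7. [r8c4∈{1,4,5,6,9}] r8c4 is the only open cell in row 8 admitting 6. So r8c4=6.
Step 8. [r8c9∈{4,5,8,9}] 9 has one home in row 8: r8c9, so r8c9=9.
Step 9. [r6c3∈{2,4}] across row 6, 4 lands solely at r6c3 ⇒ r6c3=4.
Step 10. [r7c4∈{5,9}] in row 7, 9 fits only at r7c4. So r7c4=9.
Step 11. [r3c3∈{1,5,8,9}] r3c3 is the only open cell in row 3 admitting 9 ⇒ r3c3=9.
Step 12. [r3c6∈{1,3,5}] col 6 places 3 nowhere but r3c6 ⇒ r3c6=3.
Step 13. [r3c8∈{8}] nothing but 8 survives at r3c8. So r3c8=8.
Step 14. [r8c6∈{1,4,5,8}] row 8 places 8 nowhere but r8c6 ⇒ r8c6=8.
Step 15. [r7c6∈{5}] only 5 remains possible at r7c6, so r7c6=5.
Step 16. [r4c5∈{4,5}] across box 5, 5 lands solely at r4c5, so r4c5=5.
Step 17. [r9c9∈{3,4,5}] 5 has one home in box 9: r9c9, so r9c9=5.
Step 18. [r1c5∈{4,9}] 4 has one home in col 5: r1c5 ⇒ r1c5=4.
Step 19. [r1c4∈{5}] r1c4's peers cover all but 5, so r1c4=5.
Step 20. [r3c1∈{1,5}] 5 has one home in row 3: r3c1 ⇒ r3c1=5.
Step 21. [r9c4∈{1,4}] r9c4 is the only open cell in col 4 admitting 4. So r9c4=4.
Step 22. [r8c2∈{1,5}] across col 2, 5 lands solely at r8c2. So r8c2=5.
Step 23. [r1c3∈{8}] nothing but 8 survives at r1c3. So r1c3=8.
Step 24. [r4c3∈{1}] r4c3's peers cover all but 1, so r4c3=1.
Step 25. [r1c7∈{3,9}] r1c7 is the only open cell in row 1 admitting 9, so r1c7=9.
Step 26. [r8c3∈{7}] r8c3 is down to just 7, so r8c3=7.
Step 27. [r2c6∈{1,7}] r2c6 is the only open cell in row 2 admitting 7 ⇒ r2c6=7.
Step 28. [r7c9∈{3,8}] 8 has one home in row 7: r7c9, so r7c9=8.
Step 29. [r8c1∈{1}] only 1 remains possible at r8c1, so r8c1=1.
Step 30. [r7c1∈{3}] only 3 remains possible at r7c1, so r7c1=3.
Step 31. [r1c1∈{6}] r1c1 is down to just 6 ⇒ r1c1=6.
Step 32. [r4c6∈{4}] r4c6 is down to just 4. So r4c6=4.
Step 33. [r1c9∈{3}] r1c9's peers cover all but 3 ⇒ r1c9=3.
Step 34. [r9c6∈{1}] r9c6 is down to just 1. So r9c6=1.
Step 35. [r9c8∈{3}] r9c8 is down to just 3, so r9c8=3.
Step 36. [r6c7∈{3}] r6c7 has the single candidate 3 ⇒ r6c7=3.
Step 37. [r2c2∈{1}] r2c2 has the single candidate 1 ⇒ r2c2=1.
Step 38. [r5c3∈{5}] only 5 remains possible at r5c3, so r5c3=5.
Step 39. [r5c9∈{4}] r5c9 is down to just 4. So r5c9=4.
Step 40. [r6c1∈{2}] only 2 remains possible at r6c1. So r6c1=2.
Step 41. [r2c7∈{5}] nothing but 5 survives at r2c7. So r2c7=5.
Step 42. [r2c5∈{9}] r2c5's peers cover all but 9 ⇒ r2c5=9.
Step 43. [r3c4∈{1}] r3c4's peers cover all but 1, so r3c4=1.
Step 44. [r5c1∈{7}] only 7 remains possible at r5c1 ⇒ r5c1=7.
Step 45. [r8c8∈{4}] nothing but 4 survives at r8c8 ⇒ r8c8=4.
Step 46. [r4c1∈{8}] only 8 remains possible at r4c1 ⇒ r4c1=8.
Step 47. [r9c3∈{2}] r9c3's peers cover all but 2, so r9c3=2.

Answer: 6 7 8 5 4 2 9 1 3 / 4 1 3 8 9 7 5 2 6 / 5 2 9 1 6 3 4 8 7 / 8 9 1 3 5 4 7 6 2 / 7 3 5 2 1 6 8 9 4 / 2 6 4 7 8 9 3 5 1 / 3 4 6 9 2 5 1 7 8 / 1 5 7 6 3 8 2 4 9 / 9 8 2 4 7 1 6 3 5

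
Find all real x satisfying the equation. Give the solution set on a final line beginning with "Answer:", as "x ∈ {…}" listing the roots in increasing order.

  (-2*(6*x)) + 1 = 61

Step 1. [(-2*(6*x)) + 1 = 61] subtract 1: x sits inside (… + 1), so sub: -2*(6*x) = 60.
Step 2. [-2*(6*x) = 60] leading coefficient -2: divide by -2 ⇒ div: 6*x = -30.
Step 3. [6*x = -30] 6·(inner) — divide through by 6. So div: x = -5.

Answer: x ∈ {-5}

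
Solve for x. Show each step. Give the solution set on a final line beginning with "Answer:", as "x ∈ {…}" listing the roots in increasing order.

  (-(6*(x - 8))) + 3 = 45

Step 1. [(-(6*(x - 8))) + 3 = 45] the outer +3 inverts by subtracting 3 ⇒ sub: -(6*(x - 8)) = 42.
Step 2. [-(6*(x - 8)) = 42] LHS negated; negate both sides. So neg: 6*(x - 8) = -42.
Step 3. [6*(x - 8) = -42] divide by the outer 6. So div: x - 8 = -7.
Step 4. [x - 8 = -7] peel the -8: add 8 from each side. So sub: x = 1.

Answer: x ∈ {1}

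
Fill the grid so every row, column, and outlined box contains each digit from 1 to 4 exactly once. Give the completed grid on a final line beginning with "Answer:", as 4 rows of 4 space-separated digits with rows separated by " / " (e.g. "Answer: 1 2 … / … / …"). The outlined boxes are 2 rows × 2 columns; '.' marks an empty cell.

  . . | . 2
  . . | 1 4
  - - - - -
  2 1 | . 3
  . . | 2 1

Step 1. [r2c1∈{3}] only 3 remains possible at r2c1, so r2c1=3.
Step 2. [r1c2∈{4}] r1c2's peers cover all but 4, so r1c2=4.
Step 3. [r1c3∈{3}] nothing but 3 survives at r1c3 ⇒ r1c3=3.
Step 4. [r3c3∈{4}] r3c3 is down to just 4. So r3c3=4.
Step 5. [r1c1∈{1}] r1c1 has the single candidate 1 ⇒ r1c1=1.
Step 6. [r4c2∈{3}] r4c2's peers cover all but 3. So r4c2=3.
Step 7. [r2c2∈{2}] nothing but 2 survives at r2c2. So r2c2=2.
Step 8. [r4c1∈{4}] r4c1 is down to just 4 ⇒ r4c1=4.

Answer: 1 4 3 2 / 3 2 1 4 / 2 1 4 3 / 4 3 2 1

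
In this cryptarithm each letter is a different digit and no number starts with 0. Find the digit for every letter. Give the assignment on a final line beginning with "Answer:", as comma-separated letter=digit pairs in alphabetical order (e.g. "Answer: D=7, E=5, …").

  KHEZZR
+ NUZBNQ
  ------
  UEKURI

Step 1. [col 1: R + Q ≡ I (mod 10)] no forcing yet in column 1 (carry-in 0); R=9 is free and consistent — try it ⇒ R=9.
Step 2. [col 1: R + Q ≡ I (mod 10)] I=2 is one option consistent with column 1 (R + Q ≡ I (mod 10), carry-in 0) — take it, so I=2.
Step 3. [col 1: R + Q ≡ I (mod 10)] in column 1 we have R+Q≡I with carry-in 0; given R=9, I=2 and digits 2,9 already taken and all letters distinct, that pins Q to 3. So Q=3.
Step 4. [col 2: Z + N ≡ R (mod 10)] column 2 (Z + N ≡ R (mod 10), carry-in 1) doesn't pin N yet; pick N=1 and continue, so N=1.
Step 5. [col 2: Z + N ≡ R (mod 10)] from column 2 (N=1, R=9, carry-in 1, digits 1,2,3,9 already taken and all letters distinct): Z must equal 7, so Z=7.
Step 6. [col 3: Z + B ≡ U (mod 10)] column 3 reads Z+B+carry(0)=U with Z=7; with digits 1,2,3,7,9 already taken and all letters distinct, the only value for B is 8. So B=8.
Step 7. [col 3: Z + B ≡ U (mod 10)] column 3: given Z=7, B=8, carry-in 0, and digits 1,2,3,7,8,9 already taken and all letters distinct, Z+B≡U (mod 10) forces U=5 ⇒ U=5.
Step 8. [col 4: E + Z ≡ K (mod 10)] in column 4 we have E+Z≡K with carry-in 1; given Z=7 and digits 1,2,3,5,7,8,9 already taken and all letters distinct, that pins E to 6, so E=6.
Step 9. [col 4: E + Z ≡ K (mod 10)] from column 4 (E=6, Z=7, carry-in 1, digits 1,2,3,5,6,7,8,9 already taken and all letters distinct): K must equal 4 ⇒ K=4.
Step 10. [col 5: H + U ≡ E (mod 10)] in column 5 we have H+U≡E with carry-in 1; given U=5, E=6 and digits 1,2,3,4,5,6,7,8,9 already taken and all letters distinct, that pins H to 0, so H=0.

Answer: B=8, E=6, H=0, I=2, K=4, N=1, Q=3, R=9, U=5, Z=7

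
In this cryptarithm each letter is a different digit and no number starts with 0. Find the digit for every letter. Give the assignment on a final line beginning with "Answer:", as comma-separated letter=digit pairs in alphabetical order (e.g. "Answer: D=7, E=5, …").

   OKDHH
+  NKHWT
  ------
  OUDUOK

Step 1. [O] O is the leading digit of a 6-digit sum of two 5-digit numbers; the final carry is exactly 1, so O=1.
Step 2. [col 1: H + T ≡ K (mod 10)] column 1 (H + T ≡ K (mod 10), carry-in 0) doesn't pin K yet; pick K=2 and continue, so K=2.
Step 3. [col 1: H + T ≡ K (mod 10)] several values work for T in column 1 (H + T ≡ K (mod 10), carry-in 0); try T=8, so T=8.
Step 4. [col 1: H + T ≡ K (mod 10)] column 1 reads H+T+carry(0)=K with T=8, K=2; with digits 1,2,8 already taken and all letters distinct, the only value for H is 4 ⇒ H=4.
Step 5. [col 2: H + W ≡ O (mod 10)] in column 2 we have H+W≡O with carry-in 1; given H=4, O=1 and digits 1,2,4,8 already taken and all letters distinct, that pins W to 6. So W=6.
Step 6. [col 3: D + H ≡ U (mod 10)] several values work for U in column 3 (D + H ≡ U (mod 10), carry-in 1); try U=0. So U=0.
Step 7. [col 3: D + H ≡ U (mod 10)] column 3 reads D+H+carry(1)=U with H=4, U=0; with digits 0,1,2,4,6,8 already taken and all letters distinct, the only value for D is 5. So D=5.
Step 8. [col 5: O + N ≡ U (mod 10)] column 5: given O=1, U=0, carry-in 0, and digits 0,1,2,4,5,6,8 already taken and all letters distinct, O+N≡U (mod 10) forces N=9 ⇒ N=9.

Answer: D=5, H=4, K=2, N=9, O=1, T=8, U=0, W=6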